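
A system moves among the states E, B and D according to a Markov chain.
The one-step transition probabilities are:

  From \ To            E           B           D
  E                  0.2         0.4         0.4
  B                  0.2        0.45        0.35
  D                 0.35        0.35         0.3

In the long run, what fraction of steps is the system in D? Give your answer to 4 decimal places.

0.3453

Let the stationary distribution be π with π = πP and π_1 + π_2 + π_3 = 1.
π_1 = 0.2·π_1 + 0.2·π_2 + 0.35·π_3
π_2 = 0.4·π_1 + 0.45·π_2 + 0.35·π_3
Solving with the normalization constraint gives π = (0.2518, 0.4029, 0.3453).
So the stationary probability of D is 0.3453.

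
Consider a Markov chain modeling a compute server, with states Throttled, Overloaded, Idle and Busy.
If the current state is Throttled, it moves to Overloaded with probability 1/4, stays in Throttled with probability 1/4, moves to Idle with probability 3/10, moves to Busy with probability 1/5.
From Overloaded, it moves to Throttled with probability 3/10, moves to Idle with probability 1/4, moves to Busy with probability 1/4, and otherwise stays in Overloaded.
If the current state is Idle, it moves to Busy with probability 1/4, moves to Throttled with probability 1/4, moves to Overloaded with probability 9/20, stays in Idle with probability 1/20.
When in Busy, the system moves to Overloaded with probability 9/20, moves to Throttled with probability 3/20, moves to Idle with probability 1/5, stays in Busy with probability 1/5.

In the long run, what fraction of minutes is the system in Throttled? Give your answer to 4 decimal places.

0.2434

Let the stationary distribution be π with π = πP and π_1 + π_2 + π_3 + π_4 = 1.
π_1 = 0.25·π_1 + 0.3·π_2 + 0.25·π_3 + 0.15·π_4
π_2 = 0.25·π_1 + 0.2·π_2 + 0.45·π_3 + 0.45·π_4
π_3 = 0.3·π_1 + 0.25·π_2 + 0.05·π_3 + 0.2·π_4
Solving with the normalization constraint gives π = (0.2434, 0.3211, 0.2090, 0.2265).
So the stationary probability of Throttled is 0.2434.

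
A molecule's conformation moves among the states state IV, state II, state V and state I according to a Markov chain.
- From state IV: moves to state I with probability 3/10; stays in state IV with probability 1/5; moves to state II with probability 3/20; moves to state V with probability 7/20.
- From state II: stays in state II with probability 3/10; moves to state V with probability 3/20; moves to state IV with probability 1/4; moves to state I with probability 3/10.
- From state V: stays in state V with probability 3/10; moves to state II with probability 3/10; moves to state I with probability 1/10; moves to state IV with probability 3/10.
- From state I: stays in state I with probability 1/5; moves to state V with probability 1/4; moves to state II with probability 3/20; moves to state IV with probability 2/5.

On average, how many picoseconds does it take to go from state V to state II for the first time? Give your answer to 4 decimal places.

Let t(s) be the expected number of picoseconds to first reach state II from state s, with t(state II) = 0. Conditioning on the first picosecond:
t(state IV) = 1 + 0.2·t(state IV) + 0.35·t(state V) + 0.3·t(state I)
t(state V) = 1 + 0.3·t(state IV) + 0.3·t(state V) + 0.1·t(state I)
t(state I) = 1 + 0.4·t(state IV) + 0.25·t(state V) + 0.2·t(state I)
Solving: t(state IV) = 5.0783, t(state V) = 4.3400, t(state I) = 5.1454.
Expected picoseconds from state V to state II: 4.3400.

4.3400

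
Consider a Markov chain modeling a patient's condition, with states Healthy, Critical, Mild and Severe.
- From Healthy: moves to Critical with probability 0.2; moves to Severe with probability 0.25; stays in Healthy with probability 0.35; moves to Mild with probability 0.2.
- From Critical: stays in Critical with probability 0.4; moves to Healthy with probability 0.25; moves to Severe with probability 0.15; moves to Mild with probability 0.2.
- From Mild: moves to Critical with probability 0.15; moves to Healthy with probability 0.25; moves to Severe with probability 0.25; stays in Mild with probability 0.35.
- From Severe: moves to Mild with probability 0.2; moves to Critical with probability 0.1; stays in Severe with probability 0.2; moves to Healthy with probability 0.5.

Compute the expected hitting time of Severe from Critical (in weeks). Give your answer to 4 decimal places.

Let t(s) be the expected number of weeks to first reach Severe from state s, with t(Severe) = 0. Conditioning on the first week:
t(Healthy) = 1 + 0.35·t(Healthy) + 0.2·t(Critical) + 0.2·t(Mild)
t(Critical) = 1 + 0.25·t(Healthy) + 0.4·t(Critical) + 0.2·t(Mild)
t(Mild) = 1 + 0.25·t(Healthy) + 0.15·t(Critical) + 0.35·t(Mild)
Solving: t(Healthy) = 4.4156, t(Critical) = 4.9675, t(Mild) = 4.3831.
Expected weeks from Critical to Severe: 4.9675.

4.9675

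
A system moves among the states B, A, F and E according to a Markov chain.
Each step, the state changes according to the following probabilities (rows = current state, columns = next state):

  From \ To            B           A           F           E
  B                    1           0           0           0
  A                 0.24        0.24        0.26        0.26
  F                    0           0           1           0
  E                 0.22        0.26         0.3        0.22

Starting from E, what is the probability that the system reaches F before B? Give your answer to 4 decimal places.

0.5628

Let h(s) be the probability of absorption at F starting from transient state s. Then h(F) = 1 and h(B) = 0. By first-step analysis:
h(A) = 0.24·0 + 0.24·h(A) + 0.26·1 + 0.26·h(E)
h(E) = 0.22·0 + 0.26·h(A) + 0.3·1 + 0.22·h(E)
Solving: h(A) = 0.5347, h(E) = 0.5628.
Starting from E, the probability is 0.5628.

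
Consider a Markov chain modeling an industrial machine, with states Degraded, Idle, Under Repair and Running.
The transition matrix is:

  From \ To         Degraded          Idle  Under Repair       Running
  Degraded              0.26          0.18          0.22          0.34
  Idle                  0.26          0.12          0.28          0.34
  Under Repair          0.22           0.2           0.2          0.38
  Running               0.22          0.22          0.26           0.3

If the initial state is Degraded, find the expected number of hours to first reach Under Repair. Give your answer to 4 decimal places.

Let t(s) be the expected number of hours to first reach Under Repair from state s, with t(Under Repair) = 0. Conditioning on the first hour:
t(Degraded) = 1 + 0.26·t(Degraded) + 0.18·t(Idle) + 0.34·t(Running)
t(Idle) = 1 + 0.26·t(Degraded) + 0.12·t(Idle) + 0.34·t(Running)
t(Running) = 1 + 0.22·t(Degraded) + 0.22·t(Idle) + 0.3·t(Running)
Solving: t(Degraded) = 4.0983, t(Idle) = 3.8663, t(Running) = 3.9317.
Expected hours from Degraded to Under Repair: 4.0983.

4.0983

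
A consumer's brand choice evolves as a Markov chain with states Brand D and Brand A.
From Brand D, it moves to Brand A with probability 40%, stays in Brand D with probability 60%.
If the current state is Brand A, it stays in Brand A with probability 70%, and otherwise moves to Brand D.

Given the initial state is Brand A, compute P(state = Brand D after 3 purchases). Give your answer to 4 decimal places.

Propagate the distribution vector 3 purchases from Brand A.
After 0 purchases: (0.0000, 1.0000)
After 1 purchase: (0.3000, 0.7000)
After 2 purchases: (0.3900, 0.6100)
After 3 purchases: (0.4170, 0.5830)
P(in Brand D after 3 purchases) = 0.4170

0.4170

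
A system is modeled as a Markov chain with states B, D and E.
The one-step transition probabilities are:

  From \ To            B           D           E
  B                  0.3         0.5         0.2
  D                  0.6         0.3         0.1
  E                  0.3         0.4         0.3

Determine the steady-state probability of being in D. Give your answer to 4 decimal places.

0.4019

Let the stationary distribution be π with π = πP and π_1 + π_2 + π_3 = 1.
π_1 = 0.3·π_1 + 0.6·π_2 + 0.3·π_3
π_2 = 0.5·π_1 + 0.3·π_2 + 0.4·π_3
Solving with the normalization constraint gives π = (0.4206, 0.4019, 0.1776).
So the stationary probability of D is 0.4019.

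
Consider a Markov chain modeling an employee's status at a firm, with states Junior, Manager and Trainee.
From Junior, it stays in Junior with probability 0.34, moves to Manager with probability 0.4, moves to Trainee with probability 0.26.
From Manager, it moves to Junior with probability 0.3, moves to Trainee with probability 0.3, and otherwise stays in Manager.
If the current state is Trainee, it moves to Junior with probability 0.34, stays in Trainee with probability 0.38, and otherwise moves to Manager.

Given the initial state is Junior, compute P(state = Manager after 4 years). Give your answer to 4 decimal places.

0.3626

Propagate the distribution vector 4 years from Junior.
After 0 years: (1.0000, 0.0000, 0.0000)
After 1 year: (0.3400, 0.4000, 0.2600)
After 2 years: (0.3240, 0.3688, 0.3072)
After 3 years: (0.3252, 0.3631, 0.3116)
After 4 years: (0.3255, 0.3626, 0.3119)
P(in Manager after 4 years) = 0.3626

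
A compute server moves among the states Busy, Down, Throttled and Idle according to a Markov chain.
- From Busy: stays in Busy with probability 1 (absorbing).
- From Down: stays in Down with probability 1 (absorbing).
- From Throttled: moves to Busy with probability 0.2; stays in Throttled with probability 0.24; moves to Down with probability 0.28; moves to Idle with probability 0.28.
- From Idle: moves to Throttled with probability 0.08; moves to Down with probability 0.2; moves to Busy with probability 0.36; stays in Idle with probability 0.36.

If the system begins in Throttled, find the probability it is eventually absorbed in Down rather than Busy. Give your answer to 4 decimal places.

Let h(s) be the probability of absorption at Down starting from transient state s. Then h(Down) = 1 and h(Busy) = 0. By first-step analysis:
h(Throttled) = 0.2·0 + 0.28·1 + 0.24·h(Throttled) + 0.28·h(Idle)
h(Idle) = 0.36·0 + 0.2·1 + 0.08·h(Throttled) + 0.36·h(Idle)
Solving: h(Throttled) = 0.5069, h(Idle) = 0.3759.
Starting from Throttled, the probability is 0.5069.

0.5069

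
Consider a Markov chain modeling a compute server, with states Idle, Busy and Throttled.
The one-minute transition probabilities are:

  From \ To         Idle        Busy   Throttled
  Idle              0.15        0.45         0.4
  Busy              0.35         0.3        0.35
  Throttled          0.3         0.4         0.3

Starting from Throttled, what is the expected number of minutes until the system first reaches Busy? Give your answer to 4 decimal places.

Let t(s) be the expected number of minutes to first reach Busy from state s, with t(Busy) = 0. Conditioning on the first minute:
t(Idle) = 1 + 0.15·t(Idle) + 0.4·t(Throttled)
t(Throttled) = 1 + 0.3·t(Idle) + 0.3·t(Throttled)
Solving: t(Idle) = 2.3158, t(Throttled) = 2.4211.
Expected minutes from Throttled to Busy: 2.4211.

2.4211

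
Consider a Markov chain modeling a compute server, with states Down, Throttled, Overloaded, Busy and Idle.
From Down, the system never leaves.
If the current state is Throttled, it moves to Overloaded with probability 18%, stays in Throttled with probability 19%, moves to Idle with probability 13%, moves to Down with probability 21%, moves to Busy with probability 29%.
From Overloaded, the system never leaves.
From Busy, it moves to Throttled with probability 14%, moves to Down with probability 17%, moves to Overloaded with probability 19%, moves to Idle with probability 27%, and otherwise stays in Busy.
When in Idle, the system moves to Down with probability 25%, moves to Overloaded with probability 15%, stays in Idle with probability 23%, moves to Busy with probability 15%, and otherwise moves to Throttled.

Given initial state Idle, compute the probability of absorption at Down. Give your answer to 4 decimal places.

Let h(s) be the probability of absorption at Down starting from transient state s. Then h(Down) = 1 and h(Overloaded) = 0. By first-step analysis:
h(Throttled) = 0.21·1 + 0.19·h(Throttled) + 0.18·0 + 0.29·h(Busy) + 0.13·h(Idle)
h(Busy) = 0.17·1 + 0.14·h(Throttled) + 0.19·0 + 0.23·h(Busy) + 0.27·h(Idle)
h(Idle) = 0.25·1 + 0.22·h(Throttled) + 0.15·0 + 0.15·h(Busy) + 0.23·h(Idle)
Solving: h(Throttled) = 0.5395, h(Busy) = 0.5225, h(Idle) = 0.5806.
Starting from Idle, the probability is 0.5806.

0.5806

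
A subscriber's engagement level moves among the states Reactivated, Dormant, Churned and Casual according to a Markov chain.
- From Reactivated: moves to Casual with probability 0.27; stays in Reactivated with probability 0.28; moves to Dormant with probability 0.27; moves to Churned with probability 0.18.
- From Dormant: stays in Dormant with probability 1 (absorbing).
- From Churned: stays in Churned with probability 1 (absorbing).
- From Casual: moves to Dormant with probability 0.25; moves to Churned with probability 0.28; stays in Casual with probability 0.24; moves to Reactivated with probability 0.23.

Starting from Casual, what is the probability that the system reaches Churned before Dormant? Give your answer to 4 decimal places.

0.5009

Let h(s) be the probability of absorption at Churned starting from transient state s. Then h(Churned) = 1 and h(Dormant) = 0. By first-step analysis:
h(Reactivated) = 0.28·h(Reactivated) + 0.27·0 + 0.18·1 + 0.27·h(Casual)
h(Casual) = 0.23·h(Reactivated) + 0.25·0 + 0.28·1 + 0.24·h(Casual)
Solving: h(Reactivated) = 0.4378, h(Casual) = 0.5009.
Starting from Casual, the probability is 0.5009.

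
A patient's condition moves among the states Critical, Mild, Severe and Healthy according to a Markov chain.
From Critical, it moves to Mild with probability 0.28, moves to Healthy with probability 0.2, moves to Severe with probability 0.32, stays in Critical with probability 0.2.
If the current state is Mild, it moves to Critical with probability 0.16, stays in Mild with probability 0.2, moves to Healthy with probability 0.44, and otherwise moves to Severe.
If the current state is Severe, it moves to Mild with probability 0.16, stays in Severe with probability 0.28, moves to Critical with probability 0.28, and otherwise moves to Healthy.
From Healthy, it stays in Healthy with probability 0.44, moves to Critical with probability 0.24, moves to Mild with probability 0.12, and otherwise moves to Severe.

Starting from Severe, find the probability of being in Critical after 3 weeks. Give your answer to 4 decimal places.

0.2260

Propagate the distribution vector 3 weeks from Severe.
After 0 weeks: (0.0000, 0.0000, 1.0000, 0.0000)
After 1 week: (0.2800, 0.1600, 0.2800, 0.2800)
After 2 weeks: (0.2272, 0.1888, 0.2560, 0.3280)
After 3 weeks: (0.2260, 0.1817, 0.2477, 0.3445)
P(in Critical after 3 weeks) = 0.2260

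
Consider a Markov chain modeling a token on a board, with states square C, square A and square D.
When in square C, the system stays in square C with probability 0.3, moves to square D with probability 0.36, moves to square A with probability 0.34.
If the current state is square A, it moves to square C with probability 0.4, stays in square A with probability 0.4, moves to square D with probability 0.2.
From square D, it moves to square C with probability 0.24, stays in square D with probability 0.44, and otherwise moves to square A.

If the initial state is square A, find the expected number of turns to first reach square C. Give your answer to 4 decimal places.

Let t(s) be the expected number of turns to first reach square C from state s, with t(square C) = 0. Conditioning on the first turn:
t(square A) = 1 + 0.4·t(square A) + 0.2·t(square D)
t(square D) = 1 + 0.32·t(square A) + 0.44·t(square D)
Solving: t(square A) = 2.7941, t(square D) = 3.3824.
Expected turns from square A to square C: 2.7941.

2.7941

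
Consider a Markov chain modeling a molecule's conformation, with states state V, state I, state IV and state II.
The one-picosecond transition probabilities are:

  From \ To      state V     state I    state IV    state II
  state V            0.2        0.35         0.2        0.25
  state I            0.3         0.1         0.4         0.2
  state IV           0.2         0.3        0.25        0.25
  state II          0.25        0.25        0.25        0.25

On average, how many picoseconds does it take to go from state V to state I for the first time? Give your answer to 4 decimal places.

Let t(s) be the expected number of picoseconds to first reach state I from state s, with t(state I) = 0. Conditioning on the first picosecond:
t(state V) = 1 + 0.2·t(state V) + 0.2·t(state IV) + 0.25·t(state II)
t(state IV) = 1 + 0.2·t(state V) + 0.25·t(state IV) + 0.25·t(state II)
t(state II) = 1 + 0.25·t(state V) + 0.25·t(state IV) + 0.25·t(state II)
Solving: t(state V) = 3.1866, t(state IV) = 3.3543, t(state II) = 3.5136.
Expected picoseconds from state V to state I: 3.1866.

3.1866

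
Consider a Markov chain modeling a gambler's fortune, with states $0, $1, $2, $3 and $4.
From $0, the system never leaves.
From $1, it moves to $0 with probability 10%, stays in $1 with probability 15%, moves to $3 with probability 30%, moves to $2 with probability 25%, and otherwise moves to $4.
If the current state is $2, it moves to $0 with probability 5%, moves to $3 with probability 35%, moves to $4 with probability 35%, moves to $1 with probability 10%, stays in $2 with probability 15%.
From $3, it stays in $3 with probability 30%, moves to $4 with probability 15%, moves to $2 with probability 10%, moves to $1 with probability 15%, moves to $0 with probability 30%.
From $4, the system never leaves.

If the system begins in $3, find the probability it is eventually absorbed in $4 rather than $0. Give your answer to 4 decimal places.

0.4330

Let h(s) be the probability of absorption at $4 starting from transient state s. Then h($4) = 1 and h($0) = 0. By first-step analysis:
h($1) = 0.1·0 + 0.15·h($1) + 0.25·h($2) + 0.3·h($3) + 0.2·1
h($2) = 0.05·0 + 0.1·h($1) + 0.15·h($2) + 0.35·h($3) + 0.35·1
h($3) = 0.3·0 + 0.15·h($1) + 0.1·h($2) + 0.3·h($3) + 0.15·1
Solving: h($1) = 0.5818, h($2) = 0.6585, h($3) = 0.4330.
Starting from $3, the probability is 0.4330.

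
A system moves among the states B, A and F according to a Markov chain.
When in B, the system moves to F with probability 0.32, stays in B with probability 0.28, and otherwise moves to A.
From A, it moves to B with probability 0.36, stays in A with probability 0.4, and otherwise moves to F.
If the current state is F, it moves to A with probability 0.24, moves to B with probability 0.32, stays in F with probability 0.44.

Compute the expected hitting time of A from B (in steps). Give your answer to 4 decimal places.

2.9255

Let t(s) be the expected number of steps to first reach A from state s, with t(A) = 0. Conditioning on the first step:
t(B) = 1 + 0.28·t(B) + 0.32·t(F)
t(F) = 1 + 0.32·t(B) + 0.44·t(F)
Solving: t(B) = 2.9255, t(F) = 3.4574.
Expected steps from B to A: 2.9255.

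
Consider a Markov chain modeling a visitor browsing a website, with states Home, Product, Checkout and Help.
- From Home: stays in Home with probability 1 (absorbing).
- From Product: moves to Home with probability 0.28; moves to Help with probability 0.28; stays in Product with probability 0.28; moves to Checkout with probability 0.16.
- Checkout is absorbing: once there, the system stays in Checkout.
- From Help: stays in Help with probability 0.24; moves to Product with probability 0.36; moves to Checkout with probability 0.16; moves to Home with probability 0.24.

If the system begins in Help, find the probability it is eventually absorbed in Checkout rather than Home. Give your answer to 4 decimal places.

Let h(s) be the probability of absorption at Checkout starting from transient state s. Then h(Checkout) = 1 and h(Home) = 0. By first-step analysis:
h(Product) = 0.28·0 + 0.28·h(Product) + 0.16·1 + 0.28·h(Help)
h(Help) = 0.24·0 + 0.36·h(Product) + 0.16·1 + 0.24·h(Help)
Solving: h(Product) = 0.3728, h(Help) = 0.3871.
Starting from Help, the probability is 0.3871.

0.3871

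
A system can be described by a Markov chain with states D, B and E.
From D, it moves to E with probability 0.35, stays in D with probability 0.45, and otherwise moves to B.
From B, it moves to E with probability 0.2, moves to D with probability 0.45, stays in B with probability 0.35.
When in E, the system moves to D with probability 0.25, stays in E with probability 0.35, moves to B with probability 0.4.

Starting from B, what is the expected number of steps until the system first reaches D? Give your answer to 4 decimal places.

Let t(s) be the expected number of steps to first reach D from state s, with t(D) = 0. Conditioning on the first step:
t(B) = 1 + 0.35·t(B) + 0.2·t(E)
t(E) = 1 + 0.4·t(B) + 0.35·t(E)
Solving: t(B) = 2.4818, t(E) = 3.0657.
Expected steps from B to D: 2.4818.

2.4818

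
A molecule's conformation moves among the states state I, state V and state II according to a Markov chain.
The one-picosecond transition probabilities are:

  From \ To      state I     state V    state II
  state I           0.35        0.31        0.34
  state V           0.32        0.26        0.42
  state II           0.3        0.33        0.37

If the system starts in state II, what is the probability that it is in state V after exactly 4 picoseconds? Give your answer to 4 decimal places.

Propagate the distribution vector 4 picoseconds from state II.
After 0 picoseconds: (0.0000, 0.0000, 1.0000)
After 1 picosecond: (0.3000, 0.3300, 0.3700)
After 2 picoseconds: (0.3216, 0.3009, 0.3775)
After 3 picoseconds: (0.3221, 0.3025, 0.3754)
After 4 picoseconds: (0.3222, 0.3024, 0.3755)
P(in state V after 4 picoseconds) = 0.3024

0.3024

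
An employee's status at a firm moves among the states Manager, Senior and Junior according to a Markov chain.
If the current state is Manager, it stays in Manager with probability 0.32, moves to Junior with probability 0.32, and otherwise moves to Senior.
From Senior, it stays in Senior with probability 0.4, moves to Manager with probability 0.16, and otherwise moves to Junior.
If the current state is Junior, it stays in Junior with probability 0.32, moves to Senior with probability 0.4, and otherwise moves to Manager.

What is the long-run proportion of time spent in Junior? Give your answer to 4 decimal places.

Let the stationary distribution be π with π = πP and π_1 + π_2 + π_3 = 1.
π_1 = 0.32·π_1 + 0.16·π_2 + 0.28·π_3
π_2 = 0.36·π_1 + 0.4·π_2 + 0.4·π_3
Solving with the normalization constraint gives π = (0.2429, 0.3903, 0.3668).
So the stationary probability of Junior is 0.3668.

0.3668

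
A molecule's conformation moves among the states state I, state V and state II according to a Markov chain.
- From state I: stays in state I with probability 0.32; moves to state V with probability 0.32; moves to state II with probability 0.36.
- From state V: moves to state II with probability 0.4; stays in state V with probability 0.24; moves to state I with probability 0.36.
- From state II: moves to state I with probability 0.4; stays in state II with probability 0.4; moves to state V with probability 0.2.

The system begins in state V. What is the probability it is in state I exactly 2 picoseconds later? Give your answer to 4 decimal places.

Sum over the intermediate state after 1 picosecond:
P = P(state V→state I)·P(state I→state I) + P(state V→state V)·P(state V→state I) + P(state V→state II)·P(state II→state I)
  = 0.36×0.32 + 0.24×0.36 + 0.4×0.4
  = 0.1152 + 0.0864 + 0.1600 = 0.3616

0.3616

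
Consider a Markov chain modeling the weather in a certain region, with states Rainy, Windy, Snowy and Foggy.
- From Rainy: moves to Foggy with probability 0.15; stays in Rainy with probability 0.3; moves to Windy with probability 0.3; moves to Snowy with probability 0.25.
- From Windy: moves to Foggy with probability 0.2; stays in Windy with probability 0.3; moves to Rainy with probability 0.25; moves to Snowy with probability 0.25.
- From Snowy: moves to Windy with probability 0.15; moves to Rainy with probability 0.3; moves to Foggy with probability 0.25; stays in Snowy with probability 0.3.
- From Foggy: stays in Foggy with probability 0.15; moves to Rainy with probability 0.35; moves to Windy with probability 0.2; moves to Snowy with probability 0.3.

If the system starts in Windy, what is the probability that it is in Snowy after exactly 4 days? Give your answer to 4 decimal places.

0.2731

Propagate the distribution vector 4 days from Windy.
After 0 days: (0.0000, 1.0000, 0.0000, 0.0000)
After 1 day: (0.2500, 0.3000, 0.2500, 0.2000)
After 2 days: (0.2950, 0.2425, 0.2725, 0.1900)
After 3 days: (0.2974, 0.2401, 0.2731, 0.1894)
After 4 days: (0.2975, 0.2401, 0.2731, 0.1893)
P(in Snowy after 4 days) = 0.2731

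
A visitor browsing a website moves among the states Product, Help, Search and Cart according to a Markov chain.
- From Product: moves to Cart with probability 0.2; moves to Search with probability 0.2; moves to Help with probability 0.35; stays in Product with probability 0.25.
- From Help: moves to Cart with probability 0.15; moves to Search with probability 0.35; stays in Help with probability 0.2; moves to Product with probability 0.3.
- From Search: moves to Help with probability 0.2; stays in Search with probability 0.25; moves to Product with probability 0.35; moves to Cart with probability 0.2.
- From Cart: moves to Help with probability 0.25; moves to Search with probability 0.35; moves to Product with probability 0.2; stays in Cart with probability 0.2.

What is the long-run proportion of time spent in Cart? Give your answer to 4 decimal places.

Let the stationary distribution be π with π = πP and π_1 + π_2 + π_3 + π_4 = 1.
π_1 = 0.25·π_1 + 0.3·π_2 + 0.35·π_3 + 0.2·π_4
π_2 = 0.35·π_1 + 0.2·π_2 + 0.2·π_3 + 0.25·π_4
π_3 = 0.2·π_1 + 0.35·π_2 + 0.25·π_3 + 0.35·π_4
Solving with the normalization constraint gives π = (0.2812, 0.2515, 0.2798, 0.1874).
So the stationary probability of Cart is 0.1874.

0.1874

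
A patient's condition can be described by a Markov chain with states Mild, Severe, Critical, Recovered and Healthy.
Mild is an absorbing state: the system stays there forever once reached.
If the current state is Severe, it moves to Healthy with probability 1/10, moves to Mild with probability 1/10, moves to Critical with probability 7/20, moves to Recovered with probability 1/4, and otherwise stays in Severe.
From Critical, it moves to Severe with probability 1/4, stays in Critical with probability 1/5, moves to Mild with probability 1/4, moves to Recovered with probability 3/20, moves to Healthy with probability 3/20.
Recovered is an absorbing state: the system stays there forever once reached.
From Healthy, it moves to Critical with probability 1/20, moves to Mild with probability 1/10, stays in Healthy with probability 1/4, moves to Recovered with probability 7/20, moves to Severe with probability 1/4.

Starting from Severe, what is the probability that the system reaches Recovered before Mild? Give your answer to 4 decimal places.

Let h(s) be the probability of absorption at Recovered starting from transient state s. Then h(Recovered) = 1 and h(Mild) = 0. By first-step analysis:
h(Severe) = 0.1·0 + 0.2·h(Severe) + 0.35·h(Critical) + 0.25·1 + 0.1·h(Healthy)
h(Critical) = 0.25·0 + 0.25·h(Severe) + 0.2·h(Critical) + 0.15·1 + 0.15·h(Healthy)
h(Healthy) = 0.1·0 + 0.25·h(Severe) + 0.05·h(Critical) + 0.35·1 + 0.25·h(Healthy)
Solving: h(Severe) = 0.6273, h(Critical) = 0.5167, h(Healthy) = 0.7102.
Starting from Severe, the probability is 0.6273.

0.6273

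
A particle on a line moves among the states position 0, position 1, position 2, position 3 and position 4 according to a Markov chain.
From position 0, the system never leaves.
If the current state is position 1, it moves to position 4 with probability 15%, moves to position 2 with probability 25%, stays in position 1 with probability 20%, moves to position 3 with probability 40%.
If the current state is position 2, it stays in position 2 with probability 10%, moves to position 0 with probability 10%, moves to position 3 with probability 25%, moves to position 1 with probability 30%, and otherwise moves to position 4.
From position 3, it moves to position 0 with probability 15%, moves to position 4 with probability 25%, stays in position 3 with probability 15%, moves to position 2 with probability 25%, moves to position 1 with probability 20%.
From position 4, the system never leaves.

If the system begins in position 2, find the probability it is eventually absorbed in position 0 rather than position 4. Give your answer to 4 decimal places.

Let h(s) be the probability of absorption at position 0 starting from transient state s. Then h(position 0) = 1 and h(position 4) = 0. By first-step analysis:
h(position 1) = 0.2·h(position 1) + 0.25·h(position 2) + 0.4·h(position 3) + 0.15·0
h(position 2) = 0.1·1 + 0.3·h(position 1) + 0.1·h(position 2) + 0.25·h(position 3) + 0.25·0
h(position 3) = 0.15·1 + 0.2·h(position 1) + 0.25·h(position 2) + 0.15·h(position 3) + 0.25·0
Solving: h(position 1) = 0.2466, h(position 2) = 0.2814, h(position 3) = 0.3173.
Starting from position 2, the probability is 0.2814.

0.2814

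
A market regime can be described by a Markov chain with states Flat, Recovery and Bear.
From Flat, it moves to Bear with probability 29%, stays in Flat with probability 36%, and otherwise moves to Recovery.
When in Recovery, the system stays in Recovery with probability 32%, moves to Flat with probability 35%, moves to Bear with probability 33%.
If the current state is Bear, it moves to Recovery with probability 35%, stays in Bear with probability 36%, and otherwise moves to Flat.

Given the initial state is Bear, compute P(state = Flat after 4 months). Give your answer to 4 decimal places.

Propagate the distribution vector 4 months from Bear.
After 0 months: (0.0000, 0.0000, 1.0000)
After 1 month: (0.2900, 0.3500, 0.3600)
After 2 months: (0.3313, 0.3395, 0.3292)
After 3 months: (0.3336, 0.3398, 0.3266)
After 4 months: (0.3337, 0.3398, 0.3265)
P(in Flat after 4 months) = 0.3337

0.3337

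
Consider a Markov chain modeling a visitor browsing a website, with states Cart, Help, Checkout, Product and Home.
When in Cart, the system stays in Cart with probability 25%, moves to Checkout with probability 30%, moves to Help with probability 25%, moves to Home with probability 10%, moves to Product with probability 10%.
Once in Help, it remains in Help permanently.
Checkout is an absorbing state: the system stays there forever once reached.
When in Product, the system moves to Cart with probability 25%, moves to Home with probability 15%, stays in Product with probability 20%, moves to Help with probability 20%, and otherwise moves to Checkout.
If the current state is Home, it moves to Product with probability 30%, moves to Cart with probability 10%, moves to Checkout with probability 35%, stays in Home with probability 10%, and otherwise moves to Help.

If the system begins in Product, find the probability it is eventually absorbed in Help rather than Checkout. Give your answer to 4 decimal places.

0.4577

Let h(s) be the probability of absorption at Help starting from transient state s. Then h(Help) = 1 and h(Checkout) = 0. By first-step analysis:
h(Cart) = 0.25·h(Cart) + 0.25·1 + 0.3·0 + 0.1·h(Product) + 0.1·h(Home)
h(Product) = 0.25·h(Cart) + 0.2·1 + 0.2·0 + 0.2·h(Product) + 0.15·h(Home)
h(Home) = 0.1·h(Cart) + 0.15·1 + 0.35·0 + 0.3·h(Product) + 0.1·h(Home)
Solving: h(Cart) = 0.4435, h(Product) = 0.4577, h(Home) = 0.3685.
Starting from Product, the probability is 0.4577.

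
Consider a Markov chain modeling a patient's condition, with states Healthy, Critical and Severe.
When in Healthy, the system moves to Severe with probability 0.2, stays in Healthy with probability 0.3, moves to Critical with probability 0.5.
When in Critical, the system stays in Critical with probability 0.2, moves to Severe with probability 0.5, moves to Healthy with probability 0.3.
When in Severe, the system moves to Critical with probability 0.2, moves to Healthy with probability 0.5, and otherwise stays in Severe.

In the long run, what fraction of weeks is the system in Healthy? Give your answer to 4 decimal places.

Let the stationary distribution be π with π = πP and π_1 + π_2 + π_3 = 1.
π_1 = 0.3·π_1 + 0.3·π_2 + 0.5·π_3
π_2 = 0.5·π_1 + 0.2·π_2 + 0.2·π_3
Solving with the normalization constraint gives π = (0.3651, 0.3095, 0.3254).
So the stationary probability of Healthy is 0.3651.

0.3651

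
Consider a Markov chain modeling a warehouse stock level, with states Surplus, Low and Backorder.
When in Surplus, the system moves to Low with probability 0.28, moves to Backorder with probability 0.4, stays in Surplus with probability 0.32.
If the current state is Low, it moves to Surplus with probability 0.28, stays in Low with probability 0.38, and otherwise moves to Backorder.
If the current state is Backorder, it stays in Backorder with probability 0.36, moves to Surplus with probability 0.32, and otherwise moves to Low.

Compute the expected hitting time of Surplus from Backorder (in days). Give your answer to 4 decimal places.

3.2639

Let t(s) be the expected number of days to first reach Surplus from state s, with t(Surplus) = 0. Conditioning on the first day:
t(Low) = 1 + 0.38·t(Low) + 0.34·t(Backorder)
t(Backorder) = 1 + 0.32·t(Low) + 0.36·t(Backorder)
Solving: t(Low) = 3.4028, t(Backorder) = 3.2639.
Expected days from Backorder to Surplus: 3.2639.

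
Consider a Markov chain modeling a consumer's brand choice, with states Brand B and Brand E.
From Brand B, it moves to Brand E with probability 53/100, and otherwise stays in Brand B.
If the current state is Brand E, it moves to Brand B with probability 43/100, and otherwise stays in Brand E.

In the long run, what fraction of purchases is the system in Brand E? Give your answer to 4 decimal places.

0.5521

Let the stationary distribution be π with π = πP and π_1 + π_2 = 1.
π_1 = 0.47·π_1 + 0.43·π_2
Solving with the normalization constraint gives π = (0.4479, 0.5521).
So the stationary probability of Brand E is 0.5521.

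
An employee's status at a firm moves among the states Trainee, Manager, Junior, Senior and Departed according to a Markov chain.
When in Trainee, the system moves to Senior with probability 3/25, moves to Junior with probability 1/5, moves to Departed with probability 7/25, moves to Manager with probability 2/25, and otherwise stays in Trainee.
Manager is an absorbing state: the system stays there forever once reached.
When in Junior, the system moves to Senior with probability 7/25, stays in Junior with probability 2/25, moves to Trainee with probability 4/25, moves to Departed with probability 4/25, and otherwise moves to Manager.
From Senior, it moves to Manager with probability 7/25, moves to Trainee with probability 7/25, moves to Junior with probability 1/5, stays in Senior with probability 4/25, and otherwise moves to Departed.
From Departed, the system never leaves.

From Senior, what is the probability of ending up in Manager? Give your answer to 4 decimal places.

Let h(s) be the probability of absorption at Manager starting from transient state s. Then h(Manager) = 1 and h(Departed) = 0. By first-step analysis:
h(Trainee) = 0.32·h(Trainee) + 0.08·1 + 0.2·h(Junior) + 0.12·h(Senior) + 0.28·0
h(Junior) = 0.16·h(Trainee) + 0.32·1 + 0.08·h(Junior) + 0.28·h(Senior) + 0.16·0
h(Senior) = 0.28·h(Trainee) + 0.28·1 + 0.2·h(Junior) + 0.16·h(Senior) + 0.08·0
Solving: h(Trainee) = 0.4032, h(Junior) = 0.6041, h(Senior) = 0.6116.
Starting from Senior, the probability is 0.6116.

0.6116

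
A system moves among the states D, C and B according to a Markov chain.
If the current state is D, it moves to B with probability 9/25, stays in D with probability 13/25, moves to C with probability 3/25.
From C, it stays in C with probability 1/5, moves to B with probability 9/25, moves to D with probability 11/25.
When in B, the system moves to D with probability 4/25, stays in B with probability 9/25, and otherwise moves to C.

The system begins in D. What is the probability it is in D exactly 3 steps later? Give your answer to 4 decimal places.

Propagate the distribution vector 3 steps from D.
After 0 steps: (1.0000, 0.0000, 0.0000)
After 1 step: (0.5200, 0.1200, 0.3600)
After 2 steps: (0.3808, 0.2592, 0.3600)
After 3 steps: (0.3697, 0.2703, 0.3600)
P(in D after 3 steps) = 0.3697

0.3697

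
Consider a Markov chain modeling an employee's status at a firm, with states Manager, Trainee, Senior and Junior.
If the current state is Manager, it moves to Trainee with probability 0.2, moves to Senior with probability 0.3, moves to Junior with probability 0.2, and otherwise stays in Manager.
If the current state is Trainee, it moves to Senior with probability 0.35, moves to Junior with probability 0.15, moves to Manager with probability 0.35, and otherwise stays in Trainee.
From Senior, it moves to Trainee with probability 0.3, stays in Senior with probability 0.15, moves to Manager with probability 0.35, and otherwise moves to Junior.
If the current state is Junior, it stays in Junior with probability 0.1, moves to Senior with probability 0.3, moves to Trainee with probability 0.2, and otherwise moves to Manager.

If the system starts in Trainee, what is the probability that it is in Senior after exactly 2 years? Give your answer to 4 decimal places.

Propagate the distribution vector 2 years from Trainee.
After 0 years: (0.0000, 1.0000, 0.0000, 0.0000)
After 1 year: (0.3500, 0.1500, 0.3500, 0.1500)
After 2 years: (0.3400, 0.2275, 0.2550, 0.1775)
P(in Senior after 2 years) = 0.2550

0.2550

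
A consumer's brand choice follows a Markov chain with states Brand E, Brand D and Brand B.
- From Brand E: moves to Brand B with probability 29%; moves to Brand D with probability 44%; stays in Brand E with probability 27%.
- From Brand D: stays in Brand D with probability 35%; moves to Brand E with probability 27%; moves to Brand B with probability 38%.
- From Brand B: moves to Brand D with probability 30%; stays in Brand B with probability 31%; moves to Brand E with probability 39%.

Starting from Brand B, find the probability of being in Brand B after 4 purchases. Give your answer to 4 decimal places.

Propagate the distribution vector 4 purchases from Brand B.
After 0 purchases: (0.0000, 0.0000, 1.0000)
After 1 purchase: (0.3900, 0.3000, 0.3100)
After 2 purchases: (0.3072, 0.3696, 0.3232)
After 3 purchases: (0.3088, 0.3615, 0.3297)
After 4 purchases: (0.3096, 0.3613, 0.3291)
P(in Brand B after 4 purchases) = 0.3291

0.3291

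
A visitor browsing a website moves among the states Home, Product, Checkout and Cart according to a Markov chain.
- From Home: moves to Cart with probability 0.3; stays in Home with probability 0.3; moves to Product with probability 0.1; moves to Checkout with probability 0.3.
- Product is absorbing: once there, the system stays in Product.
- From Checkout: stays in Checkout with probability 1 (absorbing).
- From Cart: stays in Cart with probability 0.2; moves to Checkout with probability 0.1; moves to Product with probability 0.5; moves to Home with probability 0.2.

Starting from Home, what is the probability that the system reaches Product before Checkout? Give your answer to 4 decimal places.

0.4600

Let h(s) be the probability of absorption at Product starting from transient state s. Then h(Product) = 1 and h(Checkout) = 0. By first-step analysis:
h(Home) = 0.3·h(Home) + 0.1·1 + 0.3·0 + 0.3·h(Cart)
h(Cart) = 0.2·h(Home) + 0.5·1 + 0.1·0 + 0.2·h(Cart)
Solving: h(Home) = 0.4600, h(Cart) = 0.7400.
Starting from Home, the probability is 0.4600.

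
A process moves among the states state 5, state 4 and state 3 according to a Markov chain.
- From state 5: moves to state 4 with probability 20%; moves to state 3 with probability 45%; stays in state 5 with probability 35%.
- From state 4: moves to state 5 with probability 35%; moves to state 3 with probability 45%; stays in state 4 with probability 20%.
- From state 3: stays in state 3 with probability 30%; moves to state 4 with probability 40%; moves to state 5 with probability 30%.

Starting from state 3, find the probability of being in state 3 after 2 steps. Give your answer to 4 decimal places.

0.4050

Sum over the intermediate state after 1 step:
P = P(state 3→state 5)·P(state 5→state 3) + P(state 3→state 4)·P(state 4→state 3) + P(state 3→state 3)·P(state 3→state 3)
  = 0.3×0.45 + 0.4×0.45 + 0.3×0.3
  = 0.1350 + 0.1800 + 0.0900 = 0.4050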